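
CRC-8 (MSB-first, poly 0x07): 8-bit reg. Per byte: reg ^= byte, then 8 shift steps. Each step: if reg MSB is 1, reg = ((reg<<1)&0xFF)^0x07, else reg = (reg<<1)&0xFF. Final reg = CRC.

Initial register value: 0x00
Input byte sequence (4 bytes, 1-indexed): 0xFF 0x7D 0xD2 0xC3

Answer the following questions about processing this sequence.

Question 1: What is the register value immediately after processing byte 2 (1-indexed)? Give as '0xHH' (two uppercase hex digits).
After byte 1 (0xFF): reg=0xF3
After byte 2 (0x7D): reg=0xA3

Answer: 0xA3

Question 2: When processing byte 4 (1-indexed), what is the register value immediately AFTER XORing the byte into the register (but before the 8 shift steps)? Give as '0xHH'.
Register before byte 4: 0x50
Byte 4: 0xC3
0x50 XOR 0xC3 = 0x93

Answer: 0x93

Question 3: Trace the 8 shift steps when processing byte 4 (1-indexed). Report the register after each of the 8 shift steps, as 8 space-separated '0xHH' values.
After byte 1 (0xFF): reg=0xF3
After byte 2 (0x7D): reg=0xA3
After byte 3 (0xD2): reg=0x50
Register before byte 4: 0x50
After XOR with byte 0xC3: 0x93

Answer: 0x21 0x42 0x84 0x0F 0x1E 0x3C 0x78 0xF0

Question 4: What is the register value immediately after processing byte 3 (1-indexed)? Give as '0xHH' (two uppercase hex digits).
After byte 1 (0xFF): reg=0xF3
After byte 2 (0x7D): reg=0xA3
After byte 3 (0xD2): reg=0x50

Answer: 0x50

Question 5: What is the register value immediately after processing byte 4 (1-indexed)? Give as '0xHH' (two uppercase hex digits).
Answer: 0xF0

Derivation:
After byte 1 (0xFF): reg=0xF3
After byte 2 (0x7D): reg=0xA3
After byte 3 (0xD2): reg=0x50
After byte 4 (0xC3): reg=0xF0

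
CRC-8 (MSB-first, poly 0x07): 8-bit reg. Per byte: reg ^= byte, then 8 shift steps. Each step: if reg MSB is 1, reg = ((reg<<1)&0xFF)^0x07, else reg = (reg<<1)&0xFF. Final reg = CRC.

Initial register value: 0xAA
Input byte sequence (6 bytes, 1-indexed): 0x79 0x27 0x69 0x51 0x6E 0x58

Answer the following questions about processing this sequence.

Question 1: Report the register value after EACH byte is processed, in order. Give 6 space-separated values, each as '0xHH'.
0x37 0x70 0x4F 0x5A 0x8C 0x22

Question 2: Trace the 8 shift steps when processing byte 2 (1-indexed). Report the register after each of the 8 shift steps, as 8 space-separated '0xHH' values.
After byte 1 (0x79): reg=0x37
Register before byte 2: 0x37
After XOR with byte 0x27: 0x10

Answer: 0x20 0x40 0x80 0x07 0x0E 0x1C 0x38 0x70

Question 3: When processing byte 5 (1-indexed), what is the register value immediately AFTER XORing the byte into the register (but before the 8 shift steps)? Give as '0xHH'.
Register before byte 5: 0x5A
Byte 5: 0x6E
0x5A XOR 0x6E = 0x34

Answer: 0x34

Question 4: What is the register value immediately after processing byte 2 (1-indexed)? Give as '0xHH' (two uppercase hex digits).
Answer: 0x70

Derivation:
After byte 1 (0x79): reg=0x37
After byte 2 (0x27): reg=0x70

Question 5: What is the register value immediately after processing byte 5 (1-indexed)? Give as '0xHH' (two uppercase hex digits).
Answer: 0x8C

Derivation:
After byte 1 (0x79): reg=0x37
After byte 2 (0x27): reg=0x70
After byte 3 (0x69): reg=0x4F
After byte 4 (0x51): reg=0x5A
After byte 5 (0x6E): reg=0x8C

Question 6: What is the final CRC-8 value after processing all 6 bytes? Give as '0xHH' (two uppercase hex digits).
Answer: 0x22

Derivation:
After byte 1 (0x79): reg=0x37
After byte 2 (0x27): reg=0x70
After byte 3 (0x69): reg=0x4F
After byte 4 (0x51): reg=0x5A
After byte 5 (0x6E): reg=0x8C
After byte 6 (0x58): reg=0x22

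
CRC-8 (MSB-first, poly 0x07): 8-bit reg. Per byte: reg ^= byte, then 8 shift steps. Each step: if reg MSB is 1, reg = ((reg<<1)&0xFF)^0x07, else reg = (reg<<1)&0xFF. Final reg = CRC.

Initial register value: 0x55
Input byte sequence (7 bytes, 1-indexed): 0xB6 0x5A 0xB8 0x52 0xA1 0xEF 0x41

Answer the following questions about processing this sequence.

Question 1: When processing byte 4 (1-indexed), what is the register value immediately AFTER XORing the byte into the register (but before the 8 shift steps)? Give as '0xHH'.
Answer: 0x8E

Derivation:
Register before byte 4: 0xDC
Byte 4: 0x52
0xDC XOR 0x52 = 0x8E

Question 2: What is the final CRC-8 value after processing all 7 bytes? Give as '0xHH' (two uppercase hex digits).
Answer: 0x96

Derivation:
After byte 1 (0xB6): reg=0xA7
After byte 2 (0x5A): reg=0xFD
After byte 3 (0xB8): reg=0xDC
After byte 4 (0x52): reg=0xA3
After byte 5 (0xA1): reg=0x0E
After byte 6 (0xEF): reg=0xA9
After byte 7 (0x41): reg=0x96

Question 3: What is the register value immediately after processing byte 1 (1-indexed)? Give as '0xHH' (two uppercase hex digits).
Answer: 0xA7

Derivation:
After byte 1 (0xB6): reg=0xA7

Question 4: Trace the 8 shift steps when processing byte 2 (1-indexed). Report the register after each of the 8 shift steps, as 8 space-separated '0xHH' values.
After byte 1 (0xB6): reg=0xA7
Register before byte 2: 0xA7
After XOR with byte 0x5A: 0xFD

Answer: 0xFD 0xFD 0xFD 0xFD 0xFD 0xFD 0xFD 0xFD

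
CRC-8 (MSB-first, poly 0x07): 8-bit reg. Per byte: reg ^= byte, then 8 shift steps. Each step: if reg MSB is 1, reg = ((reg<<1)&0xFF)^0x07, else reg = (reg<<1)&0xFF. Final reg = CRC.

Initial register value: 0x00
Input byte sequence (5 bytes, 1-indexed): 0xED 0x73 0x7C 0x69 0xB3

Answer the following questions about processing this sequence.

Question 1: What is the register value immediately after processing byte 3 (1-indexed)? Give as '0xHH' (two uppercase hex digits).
Answer: 0xB1

Derivation:
After byte 1 (0xED): reg=0x8D
After byte 2 (0x73): reg=0xF4
After byte 3 (0x7C): reg=0xB1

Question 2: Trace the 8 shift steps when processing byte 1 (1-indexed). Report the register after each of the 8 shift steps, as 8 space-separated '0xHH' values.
Register before byte 1: 0x00
After XOR with byte 0xED: 0xED

Answer: 0xDD 0xBD 0x7D 0xFA 0xF3 0xE1 0xC5 0x8D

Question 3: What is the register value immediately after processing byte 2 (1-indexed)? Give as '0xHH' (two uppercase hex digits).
Answer: 0xF4

Derivation:
After byte 1 (0xED): reg=0x8D
After byte 2 (0x73): reg=0xF4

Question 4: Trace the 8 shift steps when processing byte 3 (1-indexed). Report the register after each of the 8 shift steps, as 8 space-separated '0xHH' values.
After byte 1 (0xED): reg=0x8D
After byte 2 (0x73): reg=0xF4
Register before byte 3: 0xF4
After XOR with byte 0x7C: 0x88

Answer: 0x17 0x2E 0x5C 0xB8 0x77 0xEE 0xDB 0xB1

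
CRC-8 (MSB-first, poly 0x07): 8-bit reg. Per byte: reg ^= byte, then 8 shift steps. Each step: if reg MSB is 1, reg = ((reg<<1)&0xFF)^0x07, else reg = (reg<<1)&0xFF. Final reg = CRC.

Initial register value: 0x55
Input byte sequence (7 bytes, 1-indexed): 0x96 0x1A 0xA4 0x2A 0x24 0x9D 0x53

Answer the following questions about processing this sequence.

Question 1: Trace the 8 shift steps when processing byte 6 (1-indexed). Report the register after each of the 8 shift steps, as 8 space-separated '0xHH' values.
Answer: 0x5F 0xBE 0x7B 0xF6 0xEB 0xD1 0xA5 0x4D

Derivation:
After byte 1 (0x96): reg=0x47
After byte 2 (0x1A): reg=0x94
After byte 3 (0xA4): reg=0x90
After byte 4 (0x2A): reg=0x2F
After byte 5 (0x24): reg=0x31
Register before byte 6: 0x31
After XOR with byte 0x9D: 0xAC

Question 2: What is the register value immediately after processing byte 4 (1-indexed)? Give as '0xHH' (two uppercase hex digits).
Answer: 0x2F

Derivation:
After byte 1 (0x96): reg=0x47
After byte 2 (0x1A): reg=0x94
After byte 3 (0xA4): reg=0x90
After byte 4 (0x2A): reg=0x2F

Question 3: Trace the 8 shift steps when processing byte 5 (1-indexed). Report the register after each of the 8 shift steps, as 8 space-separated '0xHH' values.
Answer: 0x16 0x2C 0x58 0xB0 0x67 0xCE 0x9B 0x31

Derivation:
After byte 1 (0x96): reg=0x47
After byte 2 (0x1A): reg=0x94
After byte 3 (0xA4): reg=0x90
After byte 4 (0x2A): reg=0x2F
Register before byte 5: 0x2F
After XOR with byte 0x24: 0x0B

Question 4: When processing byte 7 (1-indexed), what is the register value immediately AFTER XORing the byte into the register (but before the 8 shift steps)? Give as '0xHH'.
Register before byte 7: 0x4D
Byte 7: 0x53
0x4D XOR 0x53 = 0x1E

Answer: 0x1E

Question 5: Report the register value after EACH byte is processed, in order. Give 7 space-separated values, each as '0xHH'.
0x47 0x94 0x90 0x2F 0x31 0x4D 0x5A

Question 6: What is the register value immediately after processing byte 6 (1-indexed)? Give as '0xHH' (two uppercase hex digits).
Answer: 0x4D

Derivation:
After byte 1 (0x96): reg=0x47
After byte 2 (0x1A): reg=0x94
After byte 3 (0xA4): reg=0x90
After byte 4 (0x2A): reg=0x2F
After byte 5 (0x24): reg=0x31
After byte 6 (0x9D): reg=0x4D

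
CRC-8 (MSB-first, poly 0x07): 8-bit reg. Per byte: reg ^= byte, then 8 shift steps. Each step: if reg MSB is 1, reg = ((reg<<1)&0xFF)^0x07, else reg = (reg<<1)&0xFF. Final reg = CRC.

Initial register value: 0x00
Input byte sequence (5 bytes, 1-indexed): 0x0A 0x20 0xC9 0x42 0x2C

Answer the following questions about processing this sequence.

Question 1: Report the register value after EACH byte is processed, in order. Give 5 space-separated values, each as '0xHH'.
0x36 0x62 0x58 0x46 0x11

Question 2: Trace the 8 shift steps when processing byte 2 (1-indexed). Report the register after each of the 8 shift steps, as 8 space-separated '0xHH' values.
After byte 1 (0x0A): reg=0x36
Register before byte 2: 0x36
After XOR with byte 0x20: 0x16

Answer: 0x2C 0x58 0xB0 0x67 0xCE 0x9B 0x31 0x62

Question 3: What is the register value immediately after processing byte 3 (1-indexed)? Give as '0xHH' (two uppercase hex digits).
Answer: 0x58

Derivation:
After byte 1 (0x0A): reg=0x36
After byte 2 (0x20): reg=0x62
After byte 3 (0xC9): reg=0x58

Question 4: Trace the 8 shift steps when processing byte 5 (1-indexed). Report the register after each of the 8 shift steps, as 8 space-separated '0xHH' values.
After byte 1 (0x0A): reg=0x36
After byte 2 (0x20): reg=0x62
After byte 3 (0xC9): reg=0x58
After byte 4 (0x42): reg=0x46
Register before byte 5: 0x46
After XOR with byte 0x2C: 0x6A

Answer: 0xD4 0xAF 0x59 0xB2 0x63 0xC6 0x8B 0x11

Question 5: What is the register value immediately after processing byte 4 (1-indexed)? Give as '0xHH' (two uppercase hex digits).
After byte 1 (0x0A): reg=0x36
After byte 2 (0x20): reg=0x62
After byte 3 (0xC9): reg=0x58
After byte 4 (0x42): reg=0x46

Answer: 0x46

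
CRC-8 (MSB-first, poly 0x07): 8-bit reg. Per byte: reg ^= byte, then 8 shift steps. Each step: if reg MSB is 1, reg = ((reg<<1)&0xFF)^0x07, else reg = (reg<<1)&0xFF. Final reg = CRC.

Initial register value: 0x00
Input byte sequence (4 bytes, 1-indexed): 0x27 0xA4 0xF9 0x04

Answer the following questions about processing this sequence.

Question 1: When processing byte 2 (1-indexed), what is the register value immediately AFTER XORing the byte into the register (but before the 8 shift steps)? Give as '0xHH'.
Register before byte 2: 0xF5
Byte 2: 0xA4
0xF5 XOR 0xA4 = 0x51

Answer: 0x51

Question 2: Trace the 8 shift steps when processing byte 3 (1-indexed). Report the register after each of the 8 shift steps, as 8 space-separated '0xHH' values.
After byte 1 (0x27): reg=0xF5
After byte 2 (0xA4): reg=0xB0
Register before byte 3: 0xB0
After XOR with byte 0xF9: 0x49

Answer: 0x92 0x23 0x46 0x8C 0x1F 0x3E 0x7C 0xF8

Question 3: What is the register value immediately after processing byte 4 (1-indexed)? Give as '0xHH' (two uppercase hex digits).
Answer: 0xFA

Derivation:
After byte 1 (0x27): reg=0xF5
After byte 2 (0xA4): reg=0xB0
After byte 3 (0xF9): reg=0xF8
After byte 4 (0x04): reg=0xFA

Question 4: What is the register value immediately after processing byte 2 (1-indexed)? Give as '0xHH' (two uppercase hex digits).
After byte 1 (0x27): reg=0xF5
After byte 2 (0xA4): reg=0xB0

Answer: 0xB0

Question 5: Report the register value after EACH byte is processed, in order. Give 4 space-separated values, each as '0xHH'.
0xF5 0xB0 0xF8 0xFA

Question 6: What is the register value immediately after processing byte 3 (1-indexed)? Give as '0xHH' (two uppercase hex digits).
After byte 1 (0x27): reg=0xF5
After byte 2 (0xA4): reg=0xB0
After byte 3 (0xF9): reg=0xF8

Answer: 0xF8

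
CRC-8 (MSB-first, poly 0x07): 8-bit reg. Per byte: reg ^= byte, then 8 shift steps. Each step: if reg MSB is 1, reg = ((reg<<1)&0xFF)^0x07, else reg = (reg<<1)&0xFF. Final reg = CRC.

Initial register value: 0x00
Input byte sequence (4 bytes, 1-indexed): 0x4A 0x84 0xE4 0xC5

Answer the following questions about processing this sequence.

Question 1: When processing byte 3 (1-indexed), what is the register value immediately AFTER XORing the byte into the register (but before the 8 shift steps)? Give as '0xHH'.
Answer: 0xA8

Derivation:
Register before byte 3: 0x4C
Byte 3: 0xE4
0x4C XOR 0xE4 = 0xA8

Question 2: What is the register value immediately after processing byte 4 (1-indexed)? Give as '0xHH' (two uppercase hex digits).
After byte 1 (0x4A): reg=0xF1
After byte 2 (0x84): reg=0x4C
After byte 3 (0xE4): reg=0x51
After byte 4 (0xC5): reg=0xE5

Answer: 0xE5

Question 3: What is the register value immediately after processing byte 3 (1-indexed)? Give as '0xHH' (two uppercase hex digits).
Answer: 0x51

Derivation:
After byte 1 (0x4A): reg=0xF1
After byte 2 (0x84): reg=0x4C
After byte 3 (0xE4): reg=0x51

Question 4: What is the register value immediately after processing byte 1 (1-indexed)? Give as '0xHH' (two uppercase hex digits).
Answer: 0xF1

Derivation:
After byte 1 (0x4A): reg=0xF1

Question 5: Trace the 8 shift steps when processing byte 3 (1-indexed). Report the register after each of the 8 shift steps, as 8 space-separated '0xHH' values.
Answer: 0x57 0xAE 0x5B 0xB6 0x6B 0xD6 0xAB 0x51

Derivation:
After byte 1 (0x4A): reg=0xF1
After byte 2 (0x84): reg=0x4C
Register before byte 3: 0x4C
After XOR with byte 0xE4: 0xA8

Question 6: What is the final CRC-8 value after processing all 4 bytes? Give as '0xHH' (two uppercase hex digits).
After byte 1 (0x4A): reg=0xF1
After byte 2 (0x84): reg=0x4C
After byte 3 (0xE4): reg=0x51
After byte 4 (0xC5): reg=0xE5

Answer: 0xE5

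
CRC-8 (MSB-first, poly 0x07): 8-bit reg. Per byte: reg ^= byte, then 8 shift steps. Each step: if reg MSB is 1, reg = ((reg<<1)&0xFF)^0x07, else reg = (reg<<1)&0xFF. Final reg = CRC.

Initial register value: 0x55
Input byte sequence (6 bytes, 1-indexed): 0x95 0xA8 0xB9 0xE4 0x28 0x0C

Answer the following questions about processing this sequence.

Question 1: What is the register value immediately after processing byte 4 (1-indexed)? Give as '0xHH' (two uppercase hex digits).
Answer: 0xF3

Derivation:
After byte 1 (0x95): reg=0x4E
After byte 2 (0xA8): reg=0xBC
After byte 3 (0xB9): reg=0x1B
After byte 4 (0xE4): reg=0xF3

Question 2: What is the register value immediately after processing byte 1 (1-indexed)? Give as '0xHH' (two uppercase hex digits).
After byte 1 (0x95): reg=0x4E

Answer: 0x4E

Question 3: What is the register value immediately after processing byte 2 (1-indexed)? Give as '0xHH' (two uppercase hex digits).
Answer: 0xBC

Derivation:
After byte 1 (0x95): reg=0x4E
After byte 2 (0xA8): reg=0xBC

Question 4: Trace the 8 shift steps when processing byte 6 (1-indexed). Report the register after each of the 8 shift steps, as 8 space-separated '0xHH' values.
Answer: 0x06 0x0C 0x18 0x30 0x60 0xC0 0x87 0x09

Derivation:
After byte 1 (0x95): reg=0x4E
After byte 2 (0xA8): reg=0xBC
After byte 3 (0xB9): reg=0x1B
After byte 4 (0xE4): reg=0xF3
After byte 5 (0x28): reg=0x0F
Register before byte 6: 0x0F
After XOR with byte 0x0C: 0x03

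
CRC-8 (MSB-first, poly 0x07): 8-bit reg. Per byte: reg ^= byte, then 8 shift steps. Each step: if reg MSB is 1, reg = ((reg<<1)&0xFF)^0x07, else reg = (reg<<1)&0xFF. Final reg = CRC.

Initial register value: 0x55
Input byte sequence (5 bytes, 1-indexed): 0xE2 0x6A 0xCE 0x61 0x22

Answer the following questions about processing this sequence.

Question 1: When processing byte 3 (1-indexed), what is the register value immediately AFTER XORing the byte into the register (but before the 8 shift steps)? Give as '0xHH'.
Answer: 0xFB

Derivation:
Register before byte 3: 0x35
Byte 3: 0xCE
0x35 XOR 0xCE = 0xFB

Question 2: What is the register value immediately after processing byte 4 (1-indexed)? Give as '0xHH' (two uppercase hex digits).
After byte 1 (0xE2): reg=0x0C
After byte 2 (0x6A): reg=0x35
After byte 3 (0xCE): reg=0xEF
After byte 4 (0x61): reg=0xA3

Answer: 0xA3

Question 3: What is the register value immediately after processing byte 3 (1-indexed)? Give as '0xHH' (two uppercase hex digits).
Answer: 0xEF

Derivation:
After byte 1 (0xE2): reg=0x0C
After byte 2 (0x6A): reg=0x35
After byte 3 (0xCE): reg=0xEF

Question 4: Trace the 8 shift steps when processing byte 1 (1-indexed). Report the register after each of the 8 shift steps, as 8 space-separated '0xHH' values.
Register before byte 1: 0x55
After XOR with byte 0xE2: 0xB7

Answer: 0x69 0xD2 0xA3 0x41 0x82 0x03 0x06 0x0C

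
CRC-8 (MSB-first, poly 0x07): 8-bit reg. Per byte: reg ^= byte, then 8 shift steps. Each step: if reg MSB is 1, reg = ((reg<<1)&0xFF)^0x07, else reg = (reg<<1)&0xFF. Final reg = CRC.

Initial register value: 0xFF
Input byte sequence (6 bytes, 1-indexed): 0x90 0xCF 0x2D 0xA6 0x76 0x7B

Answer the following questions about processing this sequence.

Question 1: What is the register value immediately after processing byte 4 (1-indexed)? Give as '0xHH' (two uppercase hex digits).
After byte 1 (0x90): reg=0x0A
After byte 2 (0xCF): reg=0x55
After byte 3 (0x2D): reg=0x6F
After byte 4 (0xA6): reg=0x71

Answer: 0x71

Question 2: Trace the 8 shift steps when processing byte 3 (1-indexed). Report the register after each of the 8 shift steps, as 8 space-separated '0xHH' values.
After byte 1 (0x90): reg=0x0A
After byte 2 (0xCF): reg=0x55
Register before byte 3: 0x55
After XOR with byte 0x2D: 0x78

Answer: 0xF0 0xE7 0xC9 0x95 0x2D 0x5A 0xB4 0x6F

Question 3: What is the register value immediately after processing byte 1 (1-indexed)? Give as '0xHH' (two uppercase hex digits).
Answer: 0x0A

Derivation:
After byte 1 (0x90): reg=0x0A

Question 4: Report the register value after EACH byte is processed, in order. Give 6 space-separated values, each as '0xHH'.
0x0A 0x55 0x6F 0x71 0x15 0x0D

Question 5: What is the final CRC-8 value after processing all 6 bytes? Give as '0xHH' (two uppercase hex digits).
Answer: 0x0D

Derivation:
After byte 1 (0x90): reg=0x0A
After byte 2 (0xCF): reg=0x55
After byte 3 (0x2D): reg=0x6F
After byte 4 (0xA6): reg=0x71
After byte 5 (0x76): reg=0x15
After byte 6 (0x7B): reg=0x0D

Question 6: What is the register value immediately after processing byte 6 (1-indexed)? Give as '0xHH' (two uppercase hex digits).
Answer: 0x0D

Derivation:
After byte 1 (0x90): reg=0x0A
After byte 2 (0xCF): reg=0x55
After byte 3 (0x2D): reg=0x6F
After byte 4 (0xA6): reg=0x71
After byte 5 (0x76): reg=0x15
After byte 6 (0x7B): reg=0x0D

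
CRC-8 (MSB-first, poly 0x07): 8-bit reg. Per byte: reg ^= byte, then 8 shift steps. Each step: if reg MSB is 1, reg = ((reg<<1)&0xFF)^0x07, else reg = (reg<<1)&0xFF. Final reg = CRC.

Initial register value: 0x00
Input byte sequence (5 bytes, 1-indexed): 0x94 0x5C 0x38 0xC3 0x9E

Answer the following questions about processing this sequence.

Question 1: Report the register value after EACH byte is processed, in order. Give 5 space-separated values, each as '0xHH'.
0xE5 0x26 0x5A 0xC6 0x8F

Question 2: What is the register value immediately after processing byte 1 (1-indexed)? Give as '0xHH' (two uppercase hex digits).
After byte 1 (0x94): reg=0xE5

Answer: 0xE5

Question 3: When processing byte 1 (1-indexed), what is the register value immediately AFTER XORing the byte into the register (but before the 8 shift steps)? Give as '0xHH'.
Register before byte 1: 0x00
Byte 1: 0x94
0x00 XOR 0x94 = 0x94

Answer: 0x94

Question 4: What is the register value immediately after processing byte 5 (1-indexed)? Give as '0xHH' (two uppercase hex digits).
After byte 1 (0x94): reg=0xE5
After byte 2 (0x5C): reg=0x26
After byte 3 (0x38): reg=0x5A
After byte 4 (0xC3): reg=0xC6
After byte 5 (0x9E): reg=0x8F

Answer: 0x8F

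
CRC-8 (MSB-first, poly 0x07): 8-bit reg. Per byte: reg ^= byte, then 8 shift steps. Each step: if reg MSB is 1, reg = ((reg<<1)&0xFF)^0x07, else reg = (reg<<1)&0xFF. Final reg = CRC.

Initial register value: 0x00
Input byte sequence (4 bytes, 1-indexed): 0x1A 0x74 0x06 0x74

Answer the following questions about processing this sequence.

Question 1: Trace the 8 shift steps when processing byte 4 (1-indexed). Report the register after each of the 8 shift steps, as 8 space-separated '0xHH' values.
Answer: 0x6D 0xDA 0xB3 0x61 0xC2 0x83 0x01 0x02

Derivation:
After byte 1 (0x1A): reg=0x46
After byte 2 (0x74): reg=0x9E
After byte 3 (0x06): reg=0xC1
Register before byte 4: 0xC1
After XOR with byte 0x74: 0xB5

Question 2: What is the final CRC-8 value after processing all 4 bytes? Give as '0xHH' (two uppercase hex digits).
After byte 1 (0x1A): reg=0x46
After byte 2 (0x74): reg=0x9E
After byte 3 (0x06): reg=0xC1
After byte 4 (0x74): reg=0x02

Answer: 0x02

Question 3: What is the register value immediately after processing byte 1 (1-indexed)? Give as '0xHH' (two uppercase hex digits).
After byte 1 (0x1A): reg=0x46

Answer: 0x46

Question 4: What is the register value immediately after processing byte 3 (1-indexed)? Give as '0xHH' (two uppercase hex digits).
After byte 1 (0x1A): reg=0x46
After byte 2 (0x74): reg=0x9E
After byte 3 (0x06): reg=0xC1

Answer: 0xC1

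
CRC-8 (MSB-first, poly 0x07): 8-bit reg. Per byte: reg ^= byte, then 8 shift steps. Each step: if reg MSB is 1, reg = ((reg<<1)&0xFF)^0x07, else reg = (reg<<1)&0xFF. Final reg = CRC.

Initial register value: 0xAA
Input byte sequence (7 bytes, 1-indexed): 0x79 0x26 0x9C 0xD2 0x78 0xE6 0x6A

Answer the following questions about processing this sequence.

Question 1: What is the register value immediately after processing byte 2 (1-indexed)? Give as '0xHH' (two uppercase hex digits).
Answer: 0x77

Derivation:
After byte 1 (0x79): reg=0x37
After byte 2 (0x26): reg=0x77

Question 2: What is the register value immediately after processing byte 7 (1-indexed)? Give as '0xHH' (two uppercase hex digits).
After byte 1 (0x79): reg=0x37
After byte 2 (0x26): reg=0x77
After byte 3 (0x9C): reg=0x9F
After byte 4 (0xD2): reg=0xE4
After byte 5 (0x78): reg=0xDD
After byte 6 (0xE6): reg=0xA1
After byte 7 (0x6A): reg=0x7F

Answer: 0x7F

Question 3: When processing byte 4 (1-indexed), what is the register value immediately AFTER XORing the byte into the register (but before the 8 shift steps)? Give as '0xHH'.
Answer: 0x4D

Derivation:
Register before byte 4: 0x9F
Byte 4: 0xD2
0x9F XOR 0xD2 = 0x4D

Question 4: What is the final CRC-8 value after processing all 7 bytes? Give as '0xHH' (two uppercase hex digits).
After byte 1 (0x79): reg=0x37
After byte 2 (0x26): reg=0x77
After byte 3 (0x9C): reg=0x9F
After byte 4 (0xD2): reg=0xE4
After byte 5 (0x78): reg=0xDD
After byte 6 (0xE6): reg=0xA1
After byte 7 (0x6A): reg=0x7F

Answer: 0x7F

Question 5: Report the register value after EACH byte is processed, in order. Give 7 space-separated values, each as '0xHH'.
0x37 0x77 0x9F 0xE4 0xDD 0xA1 0x7F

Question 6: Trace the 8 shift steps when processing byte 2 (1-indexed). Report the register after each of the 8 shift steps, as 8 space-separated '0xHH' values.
Answer: 0x22 0x44 0x88 0x17 0x2E 0x5C 0xB8 0x77

Derivation:
After byte 1 (0x79): reg=0x37
Register before byte 2: 0x37
After XOR with byte 0x26: 0x11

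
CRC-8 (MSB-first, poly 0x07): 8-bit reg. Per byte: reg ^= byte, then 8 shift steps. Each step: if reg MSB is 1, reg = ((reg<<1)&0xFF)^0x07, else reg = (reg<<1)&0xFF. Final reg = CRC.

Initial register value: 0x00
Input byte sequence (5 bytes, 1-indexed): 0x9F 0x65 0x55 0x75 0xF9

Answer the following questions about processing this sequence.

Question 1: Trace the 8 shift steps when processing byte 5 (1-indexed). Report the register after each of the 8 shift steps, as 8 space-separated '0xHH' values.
Answer: 0xF2 0xE3 0xC1 0x85 0x0D 0x1A 0x34 0x68

Derivation:
After byte 1 (0x9F): reg=0xD4
After byte 2 (0x65): reg=0x1E
After byte 3 (0x55): reg=0xF6
After byte 4 (0x75): reg=0x80
Register before byte 5: 0x80
After XOR with byte 0xF9: 0x79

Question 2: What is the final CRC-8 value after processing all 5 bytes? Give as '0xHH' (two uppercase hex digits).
Answer: 0x68

Derivation:
After byte 1 (0x9F): reg=0xD4
After byte 2 (0x65): reg=0x1E
After byte 3 (0x55): reg=0xF6
After byte 4 (0x75): reg=0x80
After byte 5 (0xF9): reg=0x68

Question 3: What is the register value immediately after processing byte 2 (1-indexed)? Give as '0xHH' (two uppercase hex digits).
After byte 1 (0x9F): reg=0xD4
After byte 2 (0x65): reg=0x1E

Answer: 0x1E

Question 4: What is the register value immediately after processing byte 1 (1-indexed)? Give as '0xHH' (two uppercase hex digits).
After byte 1 (0x9F): reg=0xD4

Answer: 0xD4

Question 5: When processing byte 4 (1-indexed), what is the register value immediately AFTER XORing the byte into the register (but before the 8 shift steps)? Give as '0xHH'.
Register before byte 4: 0xF6
Byte 4: 0x75
0xF6 XOR 0x75 = 0x83

Answer: 0x83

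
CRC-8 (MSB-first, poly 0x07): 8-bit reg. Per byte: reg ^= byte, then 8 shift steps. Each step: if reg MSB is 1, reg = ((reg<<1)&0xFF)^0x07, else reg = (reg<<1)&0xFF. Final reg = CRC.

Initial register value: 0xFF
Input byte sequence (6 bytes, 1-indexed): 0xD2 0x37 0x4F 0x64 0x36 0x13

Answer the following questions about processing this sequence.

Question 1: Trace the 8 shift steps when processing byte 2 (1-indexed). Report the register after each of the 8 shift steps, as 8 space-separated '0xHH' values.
After byte 1 (0xD2): reg=0xC3
Register before byte 2: 0xC3
After XOR with byte 0x37: 0xF4

Answer: 0xEF 0xD9 0xB5 0x6D 0xDA 0xB3 0x61 0xC2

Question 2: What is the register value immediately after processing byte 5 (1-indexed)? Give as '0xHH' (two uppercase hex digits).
After byte 1 (0xD2): reg=0xC3
After byte 2 (0x37): reg=0xC2
After byte 3 (0x4F): reg=0xAA
After byte 4 (0x64): reg=0x64
After byte 5 (0x36): reg=0xB9

Answer: 0xB9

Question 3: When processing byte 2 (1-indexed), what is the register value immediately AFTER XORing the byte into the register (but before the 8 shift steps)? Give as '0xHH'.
Answer: 0xF4

Derivation:
Register before byte 2: 0xC3
Byte 2: 0x37
0xC3 XOR 0x37 = 0xF4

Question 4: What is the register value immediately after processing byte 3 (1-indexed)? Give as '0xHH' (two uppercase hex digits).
Answer: 0xAA

Derivation:
After byte 1 (0xD2): reg=0xC3
After byte 2 (0x37): reg=0xC2
After byte 3 (0x4F): reg=0xAA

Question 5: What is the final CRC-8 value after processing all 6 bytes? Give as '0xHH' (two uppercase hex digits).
Answer: 0x5F

Derivation:
After byte 1 (0xD2): reg=0xC3
After byte 2 (0x37): reg=0xC2
After byte 3 (0x4F): reg=0xAA
After byte 4 (0x64): reg=0x64
After byte 5 (0x36): reg=0xB9
After byte 6 (0x13): reg=0x5F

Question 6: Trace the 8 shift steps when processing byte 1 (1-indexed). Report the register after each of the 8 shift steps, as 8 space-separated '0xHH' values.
Register before byte 1: 0xFF
After XOR with byte 0xD2: 0x2D

Answer: 0x5A 0xB4 0x6F 0xDE 0xBB 0x71 0xE2 0xC3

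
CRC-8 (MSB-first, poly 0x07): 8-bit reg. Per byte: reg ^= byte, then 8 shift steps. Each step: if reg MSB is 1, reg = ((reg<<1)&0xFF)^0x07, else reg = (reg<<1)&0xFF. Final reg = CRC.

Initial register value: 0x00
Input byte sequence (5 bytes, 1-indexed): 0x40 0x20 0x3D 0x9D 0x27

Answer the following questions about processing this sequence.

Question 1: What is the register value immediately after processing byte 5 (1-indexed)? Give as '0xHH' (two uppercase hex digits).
Answer: 0x8B

Derivation:
After byte 1 (0x40): reg=0xC7
After byte 2 (0x20): reg=0xBB
After byte 3 (0x3D): reg=0x9B
After byte 4 (0x9D): reg=0x12
After byte 5 (0x27): reg=0x8B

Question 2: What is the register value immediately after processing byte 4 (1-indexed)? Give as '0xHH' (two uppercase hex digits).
Answer: 0x12

Derivation:
After byte 1 (0x40): reg=0xC7
After byte 2 (0x20): reg=0xBB
After byte 3 (0x3D): reg=0x9B
After byte 4 (0x9D): reg=0x12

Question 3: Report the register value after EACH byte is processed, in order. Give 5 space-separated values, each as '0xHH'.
0xC7 0xBB 0x9B 0x12 0x8B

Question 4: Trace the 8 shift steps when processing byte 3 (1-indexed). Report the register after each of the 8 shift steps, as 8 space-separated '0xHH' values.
After byte 1 (0x40): reg=0xC7
After byte 2 (0x20): reg=0xBB
Register before byte 3: 0xBB
After XOR with byte 0x3D: 0x86

Answer: 0x0B 0x16 0x2C 0x58 0xB0 0x67 0xCE 0x9B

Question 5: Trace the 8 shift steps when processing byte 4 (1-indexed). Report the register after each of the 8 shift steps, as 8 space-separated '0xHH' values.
Answer: 0x0C 0x18 0x30 0x60 0xC0 0x87 0x09 0x12

Derivation:
After byte 1 (0x40): reg=0xC7
After byte 2 (0x20): reg=0xBB
After byte 3 (0x3D): reg=0x9B
Register before byte 4: 0x9B
After XOR with byte 0x9D: 0x06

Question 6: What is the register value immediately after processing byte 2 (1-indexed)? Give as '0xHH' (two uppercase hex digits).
Answer: 0xBB

Derivation:
After byte 1 (0x40): reg=0xC7
After byte 2 (0x20): reg=0xBB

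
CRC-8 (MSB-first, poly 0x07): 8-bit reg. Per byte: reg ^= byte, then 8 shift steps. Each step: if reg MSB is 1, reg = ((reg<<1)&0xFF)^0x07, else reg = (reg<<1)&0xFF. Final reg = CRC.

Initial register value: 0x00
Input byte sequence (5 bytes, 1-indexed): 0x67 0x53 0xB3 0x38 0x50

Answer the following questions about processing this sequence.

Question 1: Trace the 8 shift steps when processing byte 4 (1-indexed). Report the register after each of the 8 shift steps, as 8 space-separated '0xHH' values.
Answer: 0x97 0x29 0x52 0xA4 0x4F 0x9E 0x3B 0x76

Derivation:
After byte 1 (0x67): reg=0x32
After byte 2 (0x53): reg=0x20
After byte 3 (0xB3): reg=0xF0
Register before byte 4: 0xF0
After XOR with byte 0x38: 0xC8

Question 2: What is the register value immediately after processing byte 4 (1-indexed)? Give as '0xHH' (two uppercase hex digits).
After byte 1 (0x67): reg=0x32
After byte 2 (0x53): reg=0x20
After byte 3 (0xB3): reg=0xF0
After byte 4 (0x38): reg=0x76

Answer: 0x76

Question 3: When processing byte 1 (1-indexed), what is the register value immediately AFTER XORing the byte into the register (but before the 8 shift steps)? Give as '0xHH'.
Register before byte 1: 0x00
Byte 1: 0x67
0x00 XOR 0x67 = 0x67

Answer: 0x67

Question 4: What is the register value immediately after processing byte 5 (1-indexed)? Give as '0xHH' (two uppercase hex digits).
After byte 1 (0x67): reg=0x32
After byte 2 (0x53): reg=0x20
After byte 3 (0xB3): reg=0xF0
After byte 4 (0x38): reg=0x76
After byte 5 (0x50): reg=0xF2

Answer: 0xF2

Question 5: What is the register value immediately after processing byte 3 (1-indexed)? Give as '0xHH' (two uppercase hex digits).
Answer: 0xF0

Derivation:
After byte 1 (0x67): reg=0x32
After byte 2 (0x53): reg=0x20
After byte 3 (0xB3): reg=0xF0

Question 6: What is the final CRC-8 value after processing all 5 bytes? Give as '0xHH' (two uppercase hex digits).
Answer: 0xF2

Derivation:
After byte 1 (0x67): reg=0x32
After byte 2 (0x53): reg=0x20
After byte 3 (0xB3): reg=0xF0
After byte 4 (0x38): reg=0x76
After byte 5 (0x50): reg=0xF2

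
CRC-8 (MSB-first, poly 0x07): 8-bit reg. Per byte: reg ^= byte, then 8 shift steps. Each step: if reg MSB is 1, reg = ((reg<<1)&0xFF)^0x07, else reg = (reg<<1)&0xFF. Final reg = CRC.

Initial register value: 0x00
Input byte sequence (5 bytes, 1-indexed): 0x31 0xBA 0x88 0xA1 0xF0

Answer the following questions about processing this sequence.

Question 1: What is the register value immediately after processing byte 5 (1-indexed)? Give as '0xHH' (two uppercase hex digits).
Answer: 0xB9

Derivation:
After byte 1 (0x31): reg=0x97
After byte 2 (0xBA): reg=0xC3
After byte 3 (0x88): reg=0xF6
After byte 4 (0xA1): reg=0xA2
After byte 5 (0xF0): reg=0xB9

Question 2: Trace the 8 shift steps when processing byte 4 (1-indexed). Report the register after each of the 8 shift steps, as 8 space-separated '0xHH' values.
Answer: 0xAE 0x5B 0xB6 0x6B 0xD6 0xAB 0x51 0xA2

Derivation:
After byte 1 (0x31): reg=0x97
After byte 2 (0xBA): reg=0xC3
After byte 3 (0x88): reg=0xF6
Register before byte 4: 0xF6
After XOR with byte 0xA1: 0x57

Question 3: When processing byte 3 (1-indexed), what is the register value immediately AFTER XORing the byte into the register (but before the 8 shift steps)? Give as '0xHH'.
Answer: 0x4B

Derivation:
Register before byte 3: 0xC3
Byte 3: 0x88
0xC3 XOR 0x88 = 0x4B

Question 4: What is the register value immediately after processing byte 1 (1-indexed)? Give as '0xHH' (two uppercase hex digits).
Answer: 0x97

Derivation:
After byte 1 (0x31): reg=0x97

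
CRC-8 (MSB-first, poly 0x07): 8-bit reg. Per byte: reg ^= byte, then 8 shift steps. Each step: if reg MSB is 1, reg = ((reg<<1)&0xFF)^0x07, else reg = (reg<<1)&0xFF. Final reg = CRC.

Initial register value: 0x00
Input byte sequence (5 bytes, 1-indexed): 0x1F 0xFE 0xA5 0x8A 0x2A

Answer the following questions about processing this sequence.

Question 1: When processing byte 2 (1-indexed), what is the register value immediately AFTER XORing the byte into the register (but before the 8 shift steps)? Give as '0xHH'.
Answer: 0xA3

Derivation:
Register before byte 2: 0x5D
Byte 2: 0xFE
0x5D XOR 0xFE = 0xA3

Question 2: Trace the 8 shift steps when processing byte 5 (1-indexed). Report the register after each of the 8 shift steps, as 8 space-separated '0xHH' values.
Answer: 0x72 0xE4 0xCF 0x99 0x35 0x6A 0xD4 0xAF

Derivation:
After byte 1 (0x1F): reg=0x5D
After byte 2 (0xFE): reg=0x60
After byte 3 (0xA5): reg=0x55
After byte 4 (0x8A): reg=0x13
Register before byte 5: 0x13
After XOR with byte 0x2A: 0x39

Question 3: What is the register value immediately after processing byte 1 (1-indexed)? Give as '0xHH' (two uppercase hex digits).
Answer: 0x5D

Derivation:
After byte 1 (0x1F): reg=0x5D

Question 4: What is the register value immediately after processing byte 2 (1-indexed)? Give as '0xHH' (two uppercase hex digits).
Answer: 0x60

Derivation:
After byte 1 (0x1F): reg=0x5D
After byte 2 (0xFE): reg=0x60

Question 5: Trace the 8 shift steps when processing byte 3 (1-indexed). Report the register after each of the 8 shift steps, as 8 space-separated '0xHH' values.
Answer: 0x8D 0x1D 0x3A 0x74 0xE8 0xD7 0xA9 0x55

Derivation:
After byte 1 (0x1F): reg=0x5D
After byte 2 (0xFE): reg=0x60
Register before byte 3: 0x60
After XOR with byte 0xA5: 0xC5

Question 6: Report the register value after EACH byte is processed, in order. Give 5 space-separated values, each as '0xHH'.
0x5D 0x60 0x55 0x13 0xAF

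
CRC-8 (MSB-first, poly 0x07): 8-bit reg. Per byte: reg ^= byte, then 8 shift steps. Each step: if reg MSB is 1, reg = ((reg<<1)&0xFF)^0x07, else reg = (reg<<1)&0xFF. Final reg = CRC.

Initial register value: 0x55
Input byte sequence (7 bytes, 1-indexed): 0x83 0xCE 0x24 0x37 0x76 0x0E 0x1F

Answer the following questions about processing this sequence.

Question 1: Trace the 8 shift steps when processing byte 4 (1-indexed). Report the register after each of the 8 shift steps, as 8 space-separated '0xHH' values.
After byte 1 (0x83): reg=0x2C
After byte 2 (0xCE): reg=0xA0
After byte 3 (0x24): reg=0x95
Register before byte 4: 0x95
After XOR with byte 0x37: 0xA2

Answer: 0x43 0x86 0x0B 0x16 0x2C 0x58 0xB0 0x67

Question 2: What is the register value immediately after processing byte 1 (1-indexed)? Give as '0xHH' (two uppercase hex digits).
After byte 1 (0x83): reg=0x2C

Answer: 0x2C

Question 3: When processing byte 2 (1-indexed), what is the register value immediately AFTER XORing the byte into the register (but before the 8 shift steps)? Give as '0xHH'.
Register before byte 2: 0x2C
Byte 2: 0xCE
0x2C XOR 0xCE = 0xE2

Answer: 0xE2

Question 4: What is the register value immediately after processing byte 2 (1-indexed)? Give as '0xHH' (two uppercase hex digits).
Answer: 0xA0

Derivation:
After byte 1 (0x83): reg=0x2C
After byte 2 (0xCE): reg=0xA0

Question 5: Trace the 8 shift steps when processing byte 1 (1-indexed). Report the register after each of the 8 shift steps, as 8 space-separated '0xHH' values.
Register before byte 1: 0x55
After XOR with byte 0x83: 0xD6

Answer: 0xAB 0x51 0xA2 0x43 0x86 0x0B 0x16 0x2C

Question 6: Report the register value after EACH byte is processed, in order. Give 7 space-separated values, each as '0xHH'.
0x2C 0xA0 0x95 0x67 0x77 0x68 0x42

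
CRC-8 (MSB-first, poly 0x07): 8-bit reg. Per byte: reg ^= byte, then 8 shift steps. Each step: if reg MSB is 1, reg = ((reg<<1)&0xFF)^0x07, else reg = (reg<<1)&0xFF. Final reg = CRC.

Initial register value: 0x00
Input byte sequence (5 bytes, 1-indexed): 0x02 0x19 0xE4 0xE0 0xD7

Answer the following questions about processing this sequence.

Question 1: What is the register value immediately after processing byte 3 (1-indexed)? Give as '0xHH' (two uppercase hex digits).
After byte 1 (0x02): reg=0x0E
After byte 2 (0x19): reg=0x65
After byte 3 (0xE4): reg=0x8E

Answer: 0x8E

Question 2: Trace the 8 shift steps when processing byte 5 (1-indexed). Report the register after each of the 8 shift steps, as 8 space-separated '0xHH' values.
After byte 1 (0x02): reg=0x0E
After byte 2 (0x19): reg=0x65
After byte 3 (0xE4): reg=0x8E
After byte 4 (0xE0): reg=0x0D
Register before byte 5: 0x0D
After XOR with byte 0xD7: 0xDA

Answer: 0xB3 0x61 0xC2 0x83 0x01 0x02 0x04 0x08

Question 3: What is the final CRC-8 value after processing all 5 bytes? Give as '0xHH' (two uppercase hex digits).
Answer: 0x08

Derivation:
After byte 1 (0x02): reg=0x0E
After byte 2 (0x19): reg=0x65
After byte 3 (0xE4): reg=0x8E
After byte 4 (0xE0): reg=0x0D
After byte 5 (0xD7): reg=0x08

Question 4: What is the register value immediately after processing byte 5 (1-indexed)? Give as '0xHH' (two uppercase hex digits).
Answer: 0x08

Derivation:
After byte 1 (0x02): reg=0x0E
After byte 2 (0x19): reg=0x65
After byte 3 (0xE4): reg=0x8E
After byte 4 (0xE0): reg=0x0D
After byte 5 (0xD7): reg=0x08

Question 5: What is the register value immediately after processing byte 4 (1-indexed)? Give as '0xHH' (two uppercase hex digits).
Answer: 0x0D

Derivation:
After byte 1 (0x02): reg=0x0E
After byte 2 (0x19): reg=0x65
After byte 3 (0xE4): reg=0x8E
After byte 4 (0xE0): reg=0x0D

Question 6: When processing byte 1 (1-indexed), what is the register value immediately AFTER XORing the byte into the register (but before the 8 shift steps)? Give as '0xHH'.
Answer: 0x02

Derivation:
Register before byte 1: 0x00
Byte 1: 0x02
0x00 XOR 0x02 = 0x02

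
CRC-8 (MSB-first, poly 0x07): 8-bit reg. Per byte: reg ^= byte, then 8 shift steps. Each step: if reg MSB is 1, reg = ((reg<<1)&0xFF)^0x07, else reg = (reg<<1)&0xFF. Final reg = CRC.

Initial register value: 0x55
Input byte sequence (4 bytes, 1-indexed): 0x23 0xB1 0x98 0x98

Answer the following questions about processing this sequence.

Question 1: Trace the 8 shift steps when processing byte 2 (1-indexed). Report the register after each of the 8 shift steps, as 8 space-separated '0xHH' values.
Answer: 0xEF 0xD9 0xB5 0x6D 0xDA 0xB3 0x61 0xC2

Derivation:
After byte 1 (0x23): reg=0x45
Register before byte 2: 0x45
After XOR with byte 0xB1: 0xF4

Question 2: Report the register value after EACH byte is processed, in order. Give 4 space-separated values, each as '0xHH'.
0x45 0xC2 0x81 0x4F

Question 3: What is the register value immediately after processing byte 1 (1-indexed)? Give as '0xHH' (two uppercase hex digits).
After byte 1 (0x23): reg=0x45

Answer: 0x45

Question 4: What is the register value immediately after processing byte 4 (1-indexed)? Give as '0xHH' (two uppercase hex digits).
After byte 1 (0x23): reg=0x45
After byte 2 (0xB1): reg=0xC2
After byte 3 (0x98): reg=0x81
After byte 4 (0x98): reg=0x4F

Answer: 0x4F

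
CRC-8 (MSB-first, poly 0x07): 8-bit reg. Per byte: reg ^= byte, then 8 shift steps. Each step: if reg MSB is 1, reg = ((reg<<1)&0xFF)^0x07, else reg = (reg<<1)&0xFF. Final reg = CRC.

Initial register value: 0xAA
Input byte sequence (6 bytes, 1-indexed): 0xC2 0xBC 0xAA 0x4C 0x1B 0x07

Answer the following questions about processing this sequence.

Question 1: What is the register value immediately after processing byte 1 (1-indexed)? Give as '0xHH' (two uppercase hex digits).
Answer: 0x1F

Derivation:
After byte 1 (0xC2): reg=0x1F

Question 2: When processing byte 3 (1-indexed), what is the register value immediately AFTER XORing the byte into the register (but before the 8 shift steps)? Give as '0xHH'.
Answer: 0xCA

Derivation:
Register before byte 3: 0x60
Byte 3: 0xAA
0x60 XOR 0xAA = 0xCA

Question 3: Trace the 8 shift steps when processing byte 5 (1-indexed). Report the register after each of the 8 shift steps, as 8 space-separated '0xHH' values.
Answer: 0x29 0x52 0xA4 0x4F 0x9E 0x3B 0x76 0xEC

Derivation:
After byte 1 (0xC2): reg=0x1F
After byte 2 (0xBC): reg=0x60
After byte 3 (0xAA): reg=0x78
After byte 4 (0x4C): reg=0x8C
Register before byte 5: 0x8C
After XOR with byte 0x1B: 0x97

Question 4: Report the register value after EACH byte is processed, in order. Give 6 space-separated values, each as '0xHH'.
0x1F 0x60 0x78 0x8C 0xEC 0x9F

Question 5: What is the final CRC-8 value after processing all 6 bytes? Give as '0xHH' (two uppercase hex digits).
After byte 1 (0xC2): reg=0x1F
After byte 2 (0xBC): reg=0x60
After byte 3 (0xAA): reg=0x78
After byte 4 (0x4C): reg=0x8C
After byte 5 (0x1B): reg=0xEC
After byte 6 (0x07): reg=0x9F

Answer: 0x9F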